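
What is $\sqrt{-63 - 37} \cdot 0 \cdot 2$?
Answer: $0$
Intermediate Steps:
$\sqrt{-63 - 37} \cdot 0 \cdot 2 = \sqrt{-100} \cdot 0 = 10 i 0 = 0$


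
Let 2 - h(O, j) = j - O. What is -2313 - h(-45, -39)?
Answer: -2309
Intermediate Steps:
h(O, j) = 2 + O - j (h(O, j) = 2 - (j - O) = 2 + (O - j) = 2 + O - j)
-2313 - h(-45, -39) = -2313 - (2 - 45 - 1*(-39)) = -2313 - (2 - 45 + 39) = -2313 - 1*(-4) = -2313 + 4 = -2309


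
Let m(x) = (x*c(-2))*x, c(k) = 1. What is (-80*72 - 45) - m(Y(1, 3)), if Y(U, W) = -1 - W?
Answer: -5821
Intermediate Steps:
m(x) = x**2 (m(x) = (x*1)*x = x*x = x**2)
(-80*72 - 45) - m(Y(1, 3)) = (-80*72 - 45) - (-1 - 1*3)**2 = (-5760 - 45) - (-1 - 3)**2 = -5805 - 1*(-4)**2 = -5805 - 1*16 = -5805 - 16 = -5821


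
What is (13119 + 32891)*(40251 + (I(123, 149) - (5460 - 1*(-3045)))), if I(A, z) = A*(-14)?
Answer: 1381404240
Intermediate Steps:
I(A, z) = -14*A
(13119 + 32891)*(40251 + (I(123, 149) - (5460 - 1*(-3045)))) = (13119 + 32891)*(40251 + (-14*123 - (5460 - 1*(-3045)))) = 46010*(40251 + (-1722 - (5460 + 3045))) = 46010*(40251 + (-1722 - 1*8505)) = 46010*(40251 + (-1722 - 8505)) = 46010*(40251 - 10227) = 46010*30024 = 1381404240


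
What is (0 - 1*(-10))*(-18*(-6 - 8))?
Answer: 2520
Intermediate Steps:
(0 - 1*(-10))*(-18*(-6 - 8)) = (0 + 10)*(-18*(-14)) = 10*252 = 2520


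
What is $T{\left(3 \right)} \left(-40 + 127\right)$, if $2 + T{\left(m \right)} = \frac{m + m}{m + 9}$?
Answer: $- \frac{261}{2} \approx -130.5$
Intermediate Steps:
$T{\left(m \right)} = -2 + \frac{2 m}{9 + m}$ ($T{\left(m \right)} = -2 + \frac{m + m}{m + 9} = -2 + \frac{2 m}{9 + m}$)
$T{\left(3 \right)} \left(-40 + 127\right) = - \frac{18}{9 + 3} \left(-40 + 127\right) = - \frac{18}{12} \cdot 87 = \left(-18\right) \frac{1}{12} \cdot 87 = \left(- \frac{3}{2}\right) 87 = - \frac{261}{2}$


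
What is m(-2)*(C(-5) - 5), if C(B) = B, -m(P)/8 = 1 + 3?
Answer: 320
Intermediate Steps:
m(P) = -32 (m(P) = -8*(1 + 3) = -8*4 = -32)
m(-2)*(C(-5) - 5) = -32*(-5 - 5) = -32*(-10) = 320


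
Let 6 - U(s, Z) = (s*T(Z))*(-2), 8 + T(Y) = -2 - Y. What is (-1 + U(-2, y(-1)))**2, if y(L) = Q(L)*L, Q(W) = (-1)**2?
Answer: 1681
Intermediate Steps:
Q(W) = 1
T(Y) = -10 - Y (T(Y) = -8 + (-2 - Y) = -10 - Y)
y(L) = L (y(L) = 1*L = L)
U(s, Z) = 6 + 2*s*(-10 - Z) (U(s, Z) = 6 - s*(-10 - Z)*(-2) = 6 - (-2)*s*(-10 - Z) = 6 + 2*s*(-10 - Z))
(-1 + U(-2, y(-1)))**2 = (-1 + (6 - 2*(-2)*(10 - 1)))**2 = (-1 + (6 - 2*(-2)*9))**2 = (-1 + (6 + 36))**2 = (-1 + 42)**2 = 41**2 = 1681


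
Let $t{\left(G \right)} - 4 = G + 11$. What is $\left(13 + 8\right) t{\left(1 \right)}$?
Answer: $336$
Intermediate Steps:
$t{\left(G \right)} = 15 + G$ ($t{\left(G \right)} = 4 + \left(G + 11\right) = 4 + \left(11 + G\right) = 15 + G$)
$\left(13 + 8\right) t{\left(1 \right)} = \left(13 + 8\right) \left(15 + 1\right) = 21 \cdot 16 = 336$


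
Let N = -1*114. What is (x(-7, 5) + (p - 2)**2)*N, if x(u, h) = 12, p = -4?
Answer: -5472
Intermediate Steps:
N = -114
(x(-7, 5) + (p - 2)**2)*N = (12 + (-4 - 2)**2)*(-114) = (12 + (-6)**2)*(-114) = (12 + 36)*(-114) = 48*(-114) = -5472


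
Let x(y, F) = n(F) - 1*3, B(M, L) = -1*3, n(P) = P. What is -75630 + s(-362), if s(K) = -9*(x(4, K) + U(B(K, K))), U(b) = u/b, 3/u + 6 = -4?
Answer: -723459/10 ≈ -72346.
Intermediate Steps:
u = -3/10 (u = 3/(-6 - 4) = 3/(-10) = 3*(-⅒) = -3/10 ≈ -0.30000)
B(M, L) = -3
x(y, F) = -3 + F (x(y, F) = F - 1*3 = F - 3 = -3 + F)
U(b) = -3/(10*b)
s(K) = 261/10 - 9*K (s(K) = -9*((-3 + K) - 3/10/(-3)) = -9*((-3 + K) - 3/10*(-⅓)) = -9*((-3 + K) + ⅒) = -9*(-29/10 + K) = 261/10 - 9*K)
-75630 + s(-362) = -75630 + (261/10 - 9*(-362)) = -75630 + (261/10 + 3258) = -75630 + 32841/10 = -723459/10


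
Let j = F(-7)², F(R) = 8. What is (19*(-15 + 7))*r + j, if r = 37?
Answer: -5560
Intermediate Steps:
j = 64 (j = 8² = 64)
(19*(-15 + 7))*r + j = (19*(-15 + 7))*37 + 64 = (19*(-8))*37 + 64 = -152*37 + 64 = -5624 + 64 = -5560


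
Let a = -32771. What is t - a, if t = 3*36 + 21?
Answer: 32900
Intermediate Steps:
t = 129 (t = 108 + 21 = 129)
t - a = 129 - 1*(-32771) = 129 + 32771 = 32900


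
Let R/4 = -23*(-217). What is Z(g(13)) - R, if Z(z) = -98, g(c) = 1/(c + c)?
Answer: -20062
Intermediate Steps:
g(c) = 1/(2*c)
R = 19964 (R = 4*(-23*(-217)) = 4*4991 = 19964)
Z(g(13)) - R = -98 - 1*19964 = -98 - 19964 = -20062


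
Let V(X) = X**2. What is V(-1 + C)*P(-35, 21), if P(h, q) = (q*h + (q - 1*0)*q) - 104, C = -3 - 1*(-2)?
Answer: -1592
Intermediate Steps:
C = -1 (C = -3 + 2 = -1)
P(h, q) = -104 + q**2 + h*q (P(h, q) = (h*q + (q + 0)*q) - 104 = (h*q + q*q) - 104 = (h*q + q**2) - 104 = (q**2 + h*q) - 104 = -104 + q**2 + h*q)
V(-1 + C)*P(-35, 21) = (-1 - 1)**2*(-104 + 21**2 - 35*21) = (-2)**2*(-104 + 441 - 735) = 4*(-398) = -1592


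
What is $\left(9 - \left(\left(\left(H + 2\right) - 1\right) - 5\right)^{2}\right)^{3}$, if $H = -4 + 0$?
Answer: $-166375$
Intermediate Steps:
$H = -4$
$\left(9 - \left(\left(\left(H + 2\right) - 1\right) - 5\right)^{2}\right)^{3} = \left(9 - \left(\left(\left(-4 + 2\right) - 1\right) - 5\right)^{2}\right)^{3} = \left(9 - \left(\left(-2 - 1\right) - 5\right)^{2}\right)^{3} = \left(9 - \left(-3 - 5\right)^{2}\right)^{3} = \left(9 - \left(-8\right)^{2}\right)^{3} = \left(9 - 64\right)^{3} = \left(-55\right)^{3} = -166375$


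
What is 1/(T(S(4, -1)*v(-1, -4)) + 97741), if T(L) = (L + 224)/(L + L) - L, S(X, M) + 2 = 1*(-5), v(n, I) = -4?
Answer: 2/195435 ≈ 1.0234e-5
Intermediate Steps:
S(X, M) = -7 (S(X, M) = -2 + 1*(-5) = -2 - 5 = -7)
T(L) = -L + (224 + L)/(2*L) (T(L) = (224 + L)/((2*L)) - L = (224 + L)*(1/(2*L)) - L = (224 + L)/(2*L) - L = -L + (224 + L)/(2*L))
1/(T(S(4, -1)*v(-1, -4)) + 97741) = 1/((½ - (-7)*(-4) + 112/((-7*(-4)))) + 97741) = 1/((½ - 1*28 + 112/28) + 97741) = 1/((½ - 28 + 112*(1/28)) + 97741) = 1/((½ - 28 + 4) + 97741) = 1/(-47/2 + 97741) = 1/(195435/2) = 2/195435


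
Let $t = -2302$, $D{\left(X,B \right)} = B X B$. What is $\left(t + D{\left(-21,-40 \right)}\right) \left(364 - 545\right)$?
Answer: $6498262$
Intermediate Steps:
$D{\left(X,B \right)} = X B^{2}$
$\left(t + D{\left(-21,-40 \right)}\right) \left(364 - 545\right) = \left(-2302 - 21 \left(-40\right)^{2}\right) \left(364 - 545\right) = \left(-2302 - 33600\right) \left(-181\right) = \left(-35902\right) \left(-181\right) = 6498262$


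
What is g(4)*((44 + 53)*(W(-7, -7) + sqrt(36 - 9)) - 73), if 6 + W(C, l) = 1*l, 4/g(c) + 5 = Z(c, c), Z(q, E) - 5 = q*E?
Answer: -667/2 + 291*sqrt(3)/4 ≈ -207.49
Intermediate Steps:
Z(q, E) = 5 + E*q (Z(q, E) = 5 + q*E = 5 + E*q)
g(c) = 4/c**2 (g(c) = 4/(-5 + (5 + c*c)) = 4/(-5 + (5 + c**2)) = 4/(c**2) = 4/c**2)
W(C, l) = -6 + l (W(C, l) = -6 + 1*l = -6 + l)
g(4)*((44 + 53)*(W(-7, -7) + sqrt(36 - 9)) - 73) = (4/4**2)*((44 + 53)*((-6 - 7) + sqrt(36 - 9)) - 73) = (4*(1/16))*(97*(-13 + sqrt(27)) - 73) = (97*(-13 + 3*sqrt(3)) - 73)/4 = ((-1261 + 291*sqrt(3)) - 73)/4 = (-1334 + 291*sqrt(3))/4 = -667/2 + 291*sqrt(3)/4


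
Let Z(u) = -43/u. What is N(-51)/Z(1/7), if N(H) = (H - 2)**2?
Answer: -2809/301 ≈ -9.3322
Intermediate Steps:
N(H) = (-2 + H)**2
N(-51)/Z(1/7) = (-2 - 51)**2/((-43/(1/7))) = (-53)**2/((-43/1/7)) = 2809/((-43*7)) = 2809/(-301) = 2809*(-1/301) = -2809/301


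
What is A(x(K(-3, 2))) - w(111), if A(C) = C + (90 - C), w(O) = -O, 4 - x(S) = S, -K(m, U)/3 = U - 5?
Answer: 201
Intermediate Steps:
K(m, U) = 15 - 3*U (K(m, U) = -3*(U - 5) = -3*(-5 + U) = 15 - 3*U)
x(S) = 4 - S
A(C) = 90
A(x(K(-3, 2))) - w(111) = 90 - (-1)*111 = 90 - 1*(-111) = 90 + 111 = 201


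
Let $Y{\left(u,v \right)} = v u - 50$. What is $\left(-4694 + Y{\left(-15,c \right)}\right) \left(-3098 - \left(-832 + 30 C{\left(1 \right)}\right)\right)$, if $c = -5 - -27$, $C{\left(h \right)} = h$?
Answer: $11649904$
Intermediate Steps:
$c = 22$ ($c = -5 + 27 = 22$)
$Y{\left(u,v \right)} = -50 + u v$ ($Y{\left(u,v \right)} = u v - 50 = -50 + u v$)
$\left(-4694 + Y{\left(-15,c \right)}\right) \left(-3098 - \left(-832 + 30 C{\left(1 \right)}\right)\right) = \left(-4694 - 380\right) \left(-3098 - -802\right) = \left(-4694 - 380\right) \left(-3098 + \left(-30 + 832\right)\right) = \left(-4694 - 380\right) \left(-3098 + 802\right) = \left(-5074\right) \left(-2296\right) = 11649904$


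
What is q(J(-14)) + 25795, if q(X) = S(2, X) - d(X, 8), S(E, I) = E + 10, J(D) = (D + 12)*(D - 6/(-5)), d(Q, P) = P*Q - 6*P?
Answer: 128251/5 ≈ 25650.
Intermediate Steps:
d(Q, P) = -6*P + P*Q
J(D) = (12 + D)*(6/5 + D) (J(D) = (12 + D)*(D - 6*(-⅕)) = (12 + D)*(D + 6/5) = (12 + D)*(6/5 + D))
S(E, I) = 10 + E
q(X) = 60 - 8*X (q(X) = (10 + 2) - 8*(-6 + X) = 12 - (-48 + 8*X) = 12 + (48 - 8*X) = 60 - 8*X)
q(J(-14)) + 25795 = (60 - 8*(72/5 + (-14)² + (66/5)*(-14))) + 25795 = (60 - 8*(72/5 + 196 - 924/5)) + 25795 = (60 - 8*128/5) + 25795 = (60 - 1024/5) + 25795 = -724/5 + 25795 = 128251/5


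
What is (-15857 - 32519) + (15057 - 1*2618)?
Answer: -35937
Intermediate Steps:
(-15857 - 32519) + (15057 - 1*2618) = -48376 + (15057 - 2618) = -48376 + 12439 = -35937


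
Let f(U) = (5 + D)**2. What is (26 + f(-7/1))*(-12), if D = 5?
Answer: -1512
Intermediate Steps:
f(U) = 100 (f(U) = (5 + 5)**2 = 10**2 = 100)
(26 + f(-7/1))*(-12) = (26 + 100)*(-12) = 126*(-12) = -1512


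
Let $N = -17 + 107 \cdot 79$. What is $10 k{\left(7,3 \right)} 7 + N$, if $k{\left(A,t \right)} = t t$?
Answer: $9066$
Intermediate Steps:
$N = 8436$ ($N = -17 + 8453 = 8436$)
$k{\left(A,t \right)} = t^{2}$
$10 k{\left(7,3 \right)} 7 + N = 10 \cdot 3^{2} \cdot 7 + 8436 = 10 \cdot 9 \cdot 7 + 8436 = 90 \cdot 7 + 8436 = 630 + 8436 = 9066$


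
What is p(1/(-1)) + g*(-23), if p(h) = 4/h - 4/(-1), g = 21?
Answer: -483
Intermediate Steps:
p(h) = 4 + 4/h (p(h) = 4/h - 4*(-1) = 4/h + 4 = 4 + 4/h)
p(1/(-1)) + g*(-23) = (4 + 4/(1/(-1))) + 21*(-23) = (4 + 4/(-1)) - 483 = (4 + 4*(-1)) - 483 = (4 - 4) - 483 = 0 - 483 = -483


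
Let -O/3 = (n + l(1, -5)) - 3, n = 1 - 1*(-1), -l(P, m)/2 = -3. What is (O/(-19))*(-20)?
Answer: -300/19 ≈ -15.789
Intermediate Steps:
l(P, m) = 6 (l(P, m) = -2*(-3) = 6)
n = 2 (n = 1 + 1 = 2)
O = -15 (O = -3*((2 + 6) - 3) = -3*(8 - 3) = -3*5 = -15)
(O/(-19))*(-20) = -15/(-19)*(-20) = -15*(-1/19)*(-20) = (15/19)*(-20) = -300/19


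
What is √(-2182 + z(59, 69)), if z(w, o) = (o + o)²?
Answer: √16862 ≈ 129.85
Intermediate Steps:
z(w, o) = 4*o² (z(w, o) = (2*o)² = 4*o²)
√(-2182 + z(59, 69)) = √(-2182 + 4*69²) = √(-2182 + 4*4761) = √(-2182 + 19044) = √16862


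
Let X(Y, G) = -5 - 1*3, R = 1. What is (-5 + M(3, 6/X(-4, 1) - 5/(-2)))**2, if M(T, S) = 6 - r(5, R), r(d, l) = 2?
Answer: 1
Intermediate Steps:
X(Y, G) = -8 (X(Y, G) = -5 - 3 = -8)
M(T, S) = 4 (M(T, S) = 6 - 1*2 = 6 - 2 = 4)
(-5 + M(3, 6/X(-4, 1) - 5/(-2)))**2 = (-5 + 4)**2 = (-1)**2 = 1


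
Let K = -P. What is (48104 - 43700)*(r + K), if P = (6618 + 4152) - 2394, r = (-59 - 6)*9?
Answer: -39464244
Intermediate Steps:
r = -585 (r = -65*9 = -585)
P = 8376 (P = 10770 - 2394 = 8376)
K = -8376 (K = -1*8376 = -8376)
(48104 - 43700)*(r + K) = (48104 - 43700)*(-585 - 8376) = 4404*(-8961) = -39464244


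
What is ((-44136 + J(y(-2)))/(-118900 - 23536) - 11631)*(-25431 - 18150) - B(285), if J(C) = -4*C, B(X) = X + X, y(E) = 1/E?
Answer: 36098733238011/71218 ≈ 5.0688e+8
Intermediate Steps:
B(X) = 2*X
((-44136 + J(y(-2)))/(-118900 - 23536) - 11631)*(-25431 - 18150) - B(285) = ((-44136 - 4/(-2))/(-118900 - 23536) - 11631)*(-25431 - 18150) - 2*285 = ((-44136 - 4*(-1/2))/(-142436) - 11631)*(-43581) - 1*570 = ((-44136 + 2)*(-1/142436) - 11631)*(-43581) - 570 = (-44134*(-1/142436) - 11631)*(-43581) - 570 = (22067/71218 - 11631)*(-43581) - 570 = -828314491/71218*(-43581) - 570 = 36098773832271/71218 - 570 = 36098733238011/71218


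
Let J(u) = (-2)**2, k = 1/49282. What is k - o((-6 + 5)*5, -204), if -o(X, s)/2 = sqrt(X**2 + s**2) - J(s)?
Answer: -394255/49282 + 2*sqrt(41641) ≈ 400.12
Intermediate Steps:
k = 1/49282 ≈ 2.0291e-5
J(u) = 4
o(X, s) = 8 - 2*sqrt(X**2 + s**2) (o(X, s) = -2*(sqrt(X**2 + s**2) - 1*4) = -2*(sqrt(X**2 + s**2) - 4) = -2*(-4 + sqrt(X**2 + s**2)) = 8 - 2*sqrt(X**2 + s**2))
k - o((-6 + 5)*5, -204) = 1/49282 - (8 - 2*sqrt(((-6 + 5)*5)**2 + (-204)**2)) = 1/49282 - (8 - 2*sqrt((-1*5)**2 + 41616)) = 1/49282 - (8 - 2*sqrt((-5)**2 + 41616)) = 1/49282 - (8 - 2*sqrt(25 + 41616)) = 1/49282 - (8 - 2*sqrt(41641)) = 1/49282 + (-8 + 2*sqrt(41641)) = -394255/49282 + 2*sqrt(41641)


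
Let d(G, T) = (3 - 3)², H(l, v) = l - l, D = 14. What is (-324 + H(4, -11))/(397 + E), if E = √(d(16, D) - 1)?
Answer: -64314/78805 + 162*I/78805 ≈ -0.81612 + 0.0020557*I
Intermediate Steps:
H(l, v) = 0
d(G, T) = 0 (d(G, T) = 0² = 0)
E = I (E = √(0 - 1) = √(-1) = I ≈ 1.0*I)
(-324 + H(4, -11))/(397 + E) = (-324 + 0)/(397 + I) = -162*(397 - I)/78805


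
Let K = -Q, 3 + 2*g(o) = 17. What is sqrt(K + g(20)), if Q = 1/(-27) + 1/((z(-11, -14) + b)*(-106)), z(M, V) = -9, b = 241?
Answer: sqrt(21544929777)/55332 ≈ 2.6527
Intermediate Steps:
g(o) = 7 (g(o) = -3/2 + (1/2)*17 = -3/2 + 17/2 = 7)
Q = -24619/663984 (Q = 1/(-27) + 1/((-9 + 241)*(-106)) = 1*(-1/27) - 1/106/232 = -1/27 + (1/232)*(-1/106) = -1/27 - 1/24592 = -24619/663984 ≈ -0.037078)
K = 24619/663984 (K = -1*(-24619/663984) = 24619/663984 ≈ 0.037078)
sqrt(K + g(20)) = sqrt(24619/663984 + 7) = sqrt(4672507/663984) = sqrt(21544929777)/55332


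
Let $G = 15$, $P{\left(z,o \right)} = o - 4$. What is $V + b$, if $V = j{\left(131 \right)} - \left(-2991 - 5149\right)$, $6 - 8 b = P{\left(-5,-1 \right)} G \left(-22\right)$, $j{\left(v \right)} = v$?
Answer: $\frac{16131}{2} \approx 8065.5$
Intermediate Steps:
$P{\left(z,o \right)} = -4 + o$
$b = - \frac{411}{2}$ ($b = \frac{3}{4} - \frac{\left(-4 - 1\right) 15 \left(-22\right)}{8} = \frac{3}{4} - \frac{\left(-5\right) 15 \left(-22\right)}{8} = \frac{3}{4} - \frac{\left(-75\right) \left(-22\right)}{8} = \frac{3}{4} - \frac{825}{4} = - \frac{411}{2} \approx -205.5$)
$V = 8271$ ($V = 131 - \left(-2991 - 5149\right) = 131 - -8140 = 131 + 8140 = 8271$)
$V + b = 8271 - \frac{411}{2} = \frac{16131}{2}$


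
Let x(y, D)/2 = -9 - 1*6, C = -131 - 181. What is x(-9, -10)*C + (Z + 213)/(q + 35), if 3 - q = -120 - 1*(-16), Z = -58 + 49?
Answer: 664662/71 ≈ 9361.4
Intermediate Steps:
Z = -9
C = -312
x(y, D) = -30 (x(y, D) = 2*(-9 - 1*6) = 2*(-9 - 6) = 2*(-15) = -30)
q = 107 (q = 3 - (-120 - 1*(-16)) = 3 - (-120 + 16) = 3 - 1*(-104) = 3 + 104 = 107)
x(-9, -10)*C + (Z + 213)/(q + 35) = -30*(-312) + (-9 + 213)/(107 + 35) = 9360 + 204/142 = 9360 + 204*(1/142) = 9360 + 102/71 = 664662/71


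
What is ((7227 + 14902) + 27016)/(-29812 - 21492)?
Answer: -49145/51304 ≈ -0.95792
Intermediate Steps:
((7227 + 14902) + 27016)/(-29812 - 21492) = (22129 + 27016)/(-51304) = 49145*(-1/51304) = -49145/51304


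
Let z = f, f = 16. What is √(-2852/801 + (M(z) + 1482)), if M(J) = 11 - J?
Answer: 5*√4201601/267 ≈ 38.385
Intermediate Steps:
z = 16
√(-2852/801 + (M(z) + 1482)) = √(-2852/801 + ((11 - 1*16) + 1482)) = √(-2852*1/801 + ((11 - 16) + 1482)) = √(-2852/801 + (-5 + 1482)) = √(-2852/801 + 1477) = √(1180225/801) = 5*√4201601/267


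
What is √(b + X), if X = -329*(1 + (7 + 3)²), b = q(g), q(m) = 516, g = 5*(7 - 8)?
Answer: I*√32713 ≈ 180.87*I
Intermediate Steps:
g = -5 (g = 5*(-1) = -5)
b = 516
X = -33229 (X = -329*(1 + 10²) = -329*(1 + 100) = -329*101 = -33229)
√(b + X) = √(516 - 33229) = √(-32713) = I*√32713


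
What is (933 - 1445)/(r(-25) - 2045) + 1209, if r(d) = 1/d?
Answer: 30912067/25563 ≈ 1209.3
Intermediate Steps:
(933 - 1445)/(r(-25) - 2045) + 1209 = (933 - 1445)/(1/(-25) - 2045) + 1209 = -512/(-1/25 - 2045) + 1209 = -512/(-51126/25) + 1209 = -512*(-25/51126) + 1209 = 6400/25563 + 1209 = 30912067/25563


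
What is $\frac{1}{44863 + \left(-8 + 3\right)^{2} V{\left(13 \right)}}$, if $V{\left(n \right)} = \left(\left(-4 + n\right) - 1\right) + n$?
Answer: $\frac{1}{45388} \approx 2.2032 \cdot 10^{-5}$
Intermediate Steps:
$V{\left(n \right)} = -5 + 2 n$ ($V{\left(n \right)} = \left(-5 + n\right) + n = -5 + 2 n$)
$\frac{1}{44863 + \left(-8 + 3\right)^{2} V{\left(13 \right)}} = \frac{1}{44863 + \left(-8 + 3\right)^{2} \left(-5 + 2 \cdot 13\right)} = \frac{1}{44863 + \left(-5\right)^{2} \left(-5 + 26\right)} = \frac{1}{44863 + 25 \cdot 21} = \frac{1}{44863 + 525} = \frac{1}{45388}$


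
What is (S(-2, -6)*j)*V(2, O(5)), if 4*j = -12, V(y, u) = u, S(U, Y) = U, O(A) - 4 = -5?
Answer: -6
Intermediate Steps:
O(A) = -1 (O(A) = 4 - 5 = -1)
j = -3 (j = (¼)*(-12) = -3)
(S(-2, -6)*j)*V(2, O(5)) = -2*(-3)*(-1) = 6*(-1) = -6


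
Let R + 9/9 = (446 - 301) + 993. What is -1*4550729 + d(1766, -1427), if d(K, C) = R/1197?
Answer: -1815740492/399 ≈ -4.5507e+6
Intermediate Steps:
R = 1137 (R = -1 + ((446 - 301) + 993) = -1 + (145 + 993) = -1 + 1138 = 1137)
d(K, C) = 379/399 (d(K, C) = 1137/1197 = 1137*(1/1197) = 379/399)
-1*4550729 + d(1766, -1427) = -1*4550729 + 379/399 = -4550729 + 379/399 = -1815740492/399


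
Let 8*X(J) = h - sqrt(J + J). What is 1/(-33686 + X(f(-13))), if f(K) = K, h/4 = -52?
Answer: -1078784/36367966221 + 4*I*sqrt(26)/36367966221 ≈ -2.9663e-5 + 5.6083e-10*I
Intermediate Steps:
h = -208 (h = 4*(-52) = -208)
X(J) = -26 - sqrt(2)*sqrt(J)/8 (X(J) = (-208 - sqrt(J + J))/8 = (-208 - sqrt(2*J))/8 = (-208 - sqrt(2)*sqrt(J))/8 = -26 - sqrt(2)*sqrt(J)/8)
1/(-33686 + X(f(-13))) = 1/(-33686 + (-26 - sqrt(2)*sqrt(-13)/8)) = 1/(-33686 + (-26 - sqrt(2)*I*sqrt(13)/8)) = 1/(-33686 + (-26 - I*sqrt(26)/8)) = 1/(-33712 - I*sqrt(26)/8)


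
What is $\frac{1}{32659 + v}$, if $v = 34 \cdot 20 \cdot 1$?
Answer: $\frac{1}{33339} \approx 2.9995 \cdot 10^{-5}$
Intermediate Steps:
$v = 680$ ($v = 680 \cdot 1 = 680$)
$\frac{1}{32659 + v} = \frac{1}{32659 + 680} = \frac{1}{33339}$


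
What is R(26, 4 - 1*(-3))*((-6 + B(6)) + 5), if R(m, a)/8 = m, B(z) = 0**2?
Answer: -208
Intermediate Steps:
B(z) = 0
R(m, a) = 8*m
R(26, 4 - 1*(-3))*((-6 + B(6)) + 5) = (8*26)*((-6 + 0) + 5) = 208*(-6 + 5) = 208*(-1) = -208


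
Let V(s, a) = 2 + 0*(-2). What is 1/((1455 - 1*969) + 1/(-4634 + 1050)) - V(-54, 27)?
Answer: -3480062/1741823 ≈ -1.9979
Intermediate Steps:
V(s, a) = 2 (V(s, a) = 2 + 0 = 2)
1/((1455 - 1*969) + 1/(-4634 + 1050)) - V(-54, 27) = 1/((1455 - 1*969) + 1/(-4634 + 1050)) - 1*2 = 1/((1455 - 969) + 1/(-3584)) - 2 = 1/(486 - 1/3584) - 2 = 1/(1741823/3584) - 2 = 3584/1741823 - 2 = -3480062/1741823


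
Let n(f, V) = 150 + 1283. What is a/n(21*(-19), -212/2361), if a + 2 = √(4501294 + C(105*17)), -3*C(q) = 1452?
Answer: -2/1433 + 3*√500090/1433 ≈ 1.4791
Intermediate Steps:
C(q) = -484 (C(q) = -⅓*1452 = -484)
n(f, V) = 1433
a = -2 + 3*√500090 (a = -2 + √(4501294 - 484) = -2 + √4500810 = -2 + 3*√500090 ≈ 2119.5)
a/n(21*(-19), -212/2361) = (-2 + 3*√500090)/1433 = (-2 + 3*√500090)*(1/1433) = -2/1433 + 3*√500090/1433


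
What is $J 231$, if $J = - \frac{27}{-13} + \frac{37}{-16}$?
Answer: $- \frac{11319}{208} \approx -54.418$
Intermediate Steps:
$J = - \frac{49}{208}$ ($J = \left(-27\right) \left(- \frac{1}{13}\right) + 37 \left(- \frac{1}{16}\right) = \frac{27}{13} - \frac{37}{16} = - \frac{49}{208} \approx -0.23558$)
$J 231 = \left(- \frac{49}{208}\right) 231 = - \frac{11319}{208}$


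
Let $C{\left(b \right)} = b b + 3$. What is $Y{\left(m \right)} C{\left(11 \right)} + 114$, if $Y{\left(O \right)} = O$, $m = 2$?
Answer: $362$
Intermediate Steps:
$C{\left(b \right)} = 3 + b^{2}$ ($C{\left(b \right)} = b^{2} + 3 = 3 + b^{2}$)
$Y{\left(m \right)} C{\left(11 \right)} + 114 = 2 \left(3 + 11^{2}\right) + 114 = 2 \left(3 + 121\right) + 114 = 2 \cdot 124 + 114 = 248 + 114 = 362$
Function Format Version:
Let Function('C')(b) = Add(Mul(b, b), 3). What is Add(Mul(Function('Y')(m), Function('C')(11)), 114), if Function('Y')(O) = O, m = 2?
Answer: 362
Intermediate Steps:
Function('C')(b) = Add(3, Pow(b, 2)) (Function('C')(b) = Add(Pow(b, 2), 3) = Add(3, Pow(b, 2)))
Add(Mul(Function('Y')(m), Function('C')(11)), 114) = Add(Mul(2, Add(3, Pow(11, 2))), 114) = Add(Mul(2, Add(3, 121)), 114) = Add(Mul(2, 124), 114) = Add(248, 114) = 362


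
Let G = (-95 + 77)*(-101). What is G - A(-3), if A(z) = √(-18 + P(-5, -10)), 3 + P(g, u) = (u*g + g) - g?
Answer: 1818 - √29 ≈ 1812.6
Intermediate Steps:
G = 1818 (G = -18*(-101) = 1818)
P(g, u) = -3 + g*u (P(g, u) = -3 + ((u*g + g) - g) = -3 + ((g*u + g) - g) = -3 + ((g + g*u) - g) = -3 + g*u)
A(z) = √29 (A(z) = √(-18 + (-3 - 5*(-10))) = √(-18 + (-3 + 50)) = √(-18 + 47) = √29)
G - A(-3) = 1818 - √29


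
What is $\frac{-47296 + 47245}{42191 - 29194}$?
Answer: $- \frac{51}{12997} \approx -0.003924$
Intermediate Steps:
$\frac{-47296 + 47245}{42191 - 29194} = - \frac{51}{12997}$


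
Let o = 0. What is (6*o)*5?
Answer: 0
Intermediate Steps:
(6*o)*5 = (6*0)*5 = 0*5 = 0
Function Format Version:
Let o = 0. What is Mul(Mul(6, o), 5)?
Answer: 0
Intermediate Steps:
Mul(Mul(6, o), 5) = Mul(Mul(6, 0), 5) = Mul(0, 5) = 0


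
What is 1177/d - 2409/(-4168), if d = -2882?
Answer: 92591/546008 ≈ 0.16958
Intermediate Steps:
1177/d - 2409/(-4168) = 1177/(-2882) - 2409/(-4168) = 1177*(-1/2882) - 2409*(-1/4168) = -107/262 + 2409/4168 = 92591/546008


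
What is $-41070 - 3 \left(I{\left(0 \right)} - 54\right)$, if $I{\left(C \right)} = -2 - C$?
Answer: $-40902$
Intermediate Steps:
$-41070 - 3 \left(I{\left(0 \right)} - 54\right) = -41070 - 3 \left(\left(-2 - 0\right) - 54\right) = -41070 - 3 \left(\left(-2 + 0\right) - 54\right) = -41070 - 3 \left(-2 - 54\right) = -41070 - 3 \left(-56\right) = -41070 - -168 = -41070 + 168 = -40902$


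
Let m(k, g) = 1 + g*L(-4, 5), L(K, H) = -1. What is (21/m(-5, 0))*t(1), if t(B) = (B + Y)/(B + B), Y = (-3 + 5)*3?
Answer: 147/2 ≈ 73.500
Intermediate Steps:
m(k, g) = 1 - g (m(k, g) = 1 + g*(-1) = 1 - g)
Y = 6 (Y = 2*3 = 6)
t(B) = (6 + B)/(2*B) (t(B) = (B + 6)/(B + B) = (6 + B)/((2*B)) = (6 + B)*(1/(2*B)) = (6 + B)/(2*B))
(21/m(-5, 0))*t(1) = (21/(1 - 1*0))*((1/2)*(6 + 1)/1) = (21/(1 + 0))*((1/2)*1*7) = (21/1)*(7/2) = (1*21)*(7/2) = 21*(7/2) = 147/2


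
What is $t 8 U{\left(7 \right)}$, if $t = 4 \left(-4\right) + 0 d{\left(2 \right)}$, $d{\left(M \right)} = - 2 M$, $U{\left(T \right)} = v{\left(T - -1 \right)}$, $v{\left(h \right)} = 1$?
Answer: $-128$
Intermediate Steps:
$U{\left(T \right)} = 1$
$t = -16$ ($t = 4 \left(-4\right) + 0 \left(\left(-2\right) 2\right) = -16 + 0 \left(-4\right) = -16 + 0 = -16$)
$t 8 U{\left(7 \right)} = \left(-16\right) 8 \cdot 1 = \left(-128\right) 1 = -128$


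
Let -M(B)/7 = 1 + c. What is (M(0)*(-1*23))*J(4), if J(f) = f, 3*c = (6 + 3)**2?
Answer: 18032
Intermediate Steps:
c = 27 (c = (6 + 3)**2/3 = (1/3)*9**2 = (1/3)*81 = 27)
M(B) = -196 (M(B) = -7*(1 + 27) = -7*28 = -196)
(M(0)*(-1*23))*J(4) = -(-196)*23*4 = -196*(-23)*4 = 4508*4 = 18032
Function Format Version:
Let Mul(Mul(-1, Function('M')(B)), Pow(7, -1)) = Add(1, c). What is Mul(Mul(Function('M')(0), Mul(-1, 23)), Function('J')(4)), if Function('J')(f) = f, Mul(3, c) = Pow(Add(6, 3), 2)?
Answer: 18032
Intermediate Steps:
c = 27 (c = Mul(Rational(1, 3), Pow(Add(6, 3), 2)) = Mul(Rational(1, 3), Pow(9, 2)) = Mul(Rational(1, 3), 81) = 27)
Function('M')(B) = -196 (Function('M')(B) = Mul(-7, Add(1, 27)) = Mul(-7, 28) = -196)
Mul(Mul(Function('M')(0), Mul(-1, 23)), Function('J')(4)) = Mul(Mul(-196, Mul(-1, 23)), 4) = Mul(Mul(-196, -23), 4) = Mul(4508, 4) = 18032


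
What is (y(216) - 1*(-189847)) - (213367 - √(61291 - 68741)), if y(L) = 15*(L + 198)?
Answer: -17310 + 5*I*√298 ≈ -17310.0 + 86.313*I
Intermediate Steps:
y(L) = 2970 + 15*L (y(L) = 15*(198 + L) = 2970 + 15*L)
(y(216) - 1*(-189847)) - (213367 - √(61291 - 68741)) = ((2970 + 15*216) - 1*(-189847)) - (213367 - √(61291 - 68741)) = ((2970 + 3240) + 189847) - (213367 - √(-7450)) = (6210 + 189847) - (213367 - 5*I*√298) = 196057 - (213367 - 5*I*√298) = 196057 + (-213367 + 5*I*√298) = -17310 + 5*I*√298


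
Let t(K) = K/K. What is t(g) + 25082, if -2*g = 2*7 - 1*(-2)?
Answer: 25083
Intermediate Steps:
g = -8 (g = -(2*7 - 1*(-2))/2 = -(14 + 2)/2 = -½*16 = -8)
t(K) = 1
t(g) + 25082 = 1 + 25082 = 25083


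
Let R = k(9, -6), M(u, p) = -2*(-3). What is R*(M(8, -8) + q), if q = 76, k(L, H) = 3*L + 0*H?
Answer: 2214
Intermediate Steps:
k(L, H) = 3*L (k(L, H) = 3*L + 0 = 3*L)
M(u, p) = 6
R = 27 (R = 3*9 = 27)
R*(M(8, -8) + q) = 27*(6 + 76) = 27*82 = 2214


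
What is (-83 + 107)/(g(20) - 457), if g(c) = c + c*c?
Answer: -24/37 ≈ -0.64865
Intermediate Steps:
g(c) = c + c**2
(-83 + 107)/(g(20) - 457) = (-83 + 107)/(20*(1 + 20) - 457) = 24/(20*21 - 457) = 24/(420 - 457) = 24/(-37) = 24*(-1/37) = -24/37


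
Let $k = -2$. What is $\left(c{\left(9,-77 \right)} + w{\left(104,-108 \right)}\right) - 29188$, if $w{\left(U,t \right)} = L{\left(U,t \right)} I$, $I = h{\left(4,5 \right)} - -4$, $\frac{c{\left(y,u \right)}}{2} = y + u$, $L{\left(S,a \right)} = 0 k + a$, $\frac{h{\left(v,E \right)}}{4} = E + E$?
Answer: $-34076$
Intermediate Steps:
$h{\left(v,E \right)} = 8 E$ ($h{\left(v,E \right)} = 4 \left(E + E\right) = 4 \cdot 2 E = 8 E$)
$L{\left(S,a \right)} = a$ ($L{\left(S,a \right)} = 0 \left(-2\right) + a = 0 + a = a$)
$c{\left(y,u \right)} = 2 u + 2 y$ ($c{\left(y,u \right)} = 2 \left(y + u\right) = 2 \left(u + y\right) = 2 u + 2 y$)
$I = 44$ ($I = 8 \cdot 5 - -4 = 40 + 4 = 44$)
$w{\left(U,t \right)} = 44 t$ ($w{\left(U,t \right)} = t 44 = 44 t$)
$\left(c{\left(9,-77 \right)} + w{\left(104,-108 \right)}\right) - 29188 = \left(\left(2 \left(-77\right) + 2 \cdot 9\right) + 44 \left(-108\right)\right) - 29188 = \left(\left(-154 + 18\right) - 4752\right) - 29188 = \left(-136 - 4752\right) - 29188 = -4888 - 29188 = -34076$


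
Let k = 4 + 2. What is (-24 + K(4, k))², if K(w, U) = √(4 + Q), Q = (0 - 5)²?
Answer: (24 - √29)² ≈ 346.51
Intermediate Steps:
k = 6
Q = 25 (Q = (-5)² = 25)
K(w, U) = √29 (K(w, U) = √(4 + 25) = √29)
(-24 + K(4, k))² = (-24 + √29)²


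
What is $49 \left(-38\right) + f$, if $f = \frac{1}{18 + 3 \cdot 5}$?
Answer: $- \frac{61445}{33} \approx -1862.0$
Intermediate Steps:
$f = \frac{1}{33}$ ($f = \frac{1}{18 + 15} = \frac{1}{33} \approx 0.030303$)
$49 \left(-38\right) + f = 49 \left(-38\right) + \frac{1}{33} = -1862 + \frac{1}{33} = - \frac{61445}{33}$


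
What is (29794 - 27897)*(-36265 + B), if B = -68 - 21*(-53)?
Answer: -66812340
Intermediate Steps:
B = 1045 (B = -68 + 1113 = 1045)
(29794 - 27897)*(-36265 + B) = (29794 - 27897)*(-36265 + 1045) = 1897*(-35220) = -66812340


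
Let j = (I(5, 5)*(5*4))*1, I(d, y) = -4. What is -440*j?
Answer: 35200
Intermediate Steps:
j = -80 (j = -20*4*1 = -4*20*1 = -80*1 = -80)
-440*j = -440*(-80) = 35200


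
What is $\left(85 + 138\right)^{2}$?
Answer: $49729$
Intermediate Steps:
$\left(85 + 138\right)^{2} = 223^{2} = 49729$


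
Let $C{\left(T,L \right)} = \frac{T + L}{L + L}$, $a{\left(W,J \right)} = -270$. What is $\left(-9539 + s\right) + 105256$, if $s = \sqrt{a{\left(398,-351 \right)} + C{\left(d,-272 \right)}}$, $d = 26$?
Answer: $95717 + \frac{i \sqrt{1246389}}{68} \approx 95717.0 + 16.418 i$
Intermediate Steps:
$C{\left(T,L \right)} = \frac{L + T}{2 L}$
$s = \frac{i \sqrt{1246389}}{68}$ ($s = \sqrt{-270 + \frac{-272 + 26}{2 \left(-272\right)}} = \sqrt{-270 + \frac{1}{2} \left(- \frac{1}{272}\right) \left(-246\right)} = \sqrt{-270 + \frac{123}{272}} = \sqrt{- \frac{73317}{272}} = \frac{i \sqrt{1246389}}{68} \approx 16.418 i$)
$\left(-9539 + s\right) + 105256 = \left(-9539 + \frac{i \sqrt{1246389}}{68}\right) + 105256 = 95717 + \frac{i \sqrt{1246389}}{68}$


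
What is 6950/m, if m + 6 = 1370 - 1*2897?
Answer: -6950/1533 ≈ -4.5336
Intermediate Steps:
m = -1533 (m = -6 + (1370 - 1*2897) = -6 + (1370 - 2897) = -6 - 1527 = -1533)
6950/m = 6950/(-1533) = 6950*(-1/1533) = -6950/1533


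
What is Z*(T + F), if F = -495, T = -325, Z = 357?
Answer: -292740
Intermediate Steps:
Z*(T + F) = 357*(-325 - 495) = 357*(-820) = -292740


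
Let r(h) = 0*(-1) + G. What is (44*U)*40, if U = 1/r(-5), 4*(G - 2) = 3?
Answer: 640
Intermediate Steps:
G = 11/4 (G = 2 + (¼)*3 = 2 + ¾ = 11/4 ≈ 2.7500)
r(h) = 11/4 (r(h) = 0*(-1) + 11/4 = 0 + 11/4 = 11/4)
U = 4/11 (U = 1/(11/4) = 4/11 ≈ 0.36364)
(44*U)*40 = (44*(4/11))*40 = 16*40 = 640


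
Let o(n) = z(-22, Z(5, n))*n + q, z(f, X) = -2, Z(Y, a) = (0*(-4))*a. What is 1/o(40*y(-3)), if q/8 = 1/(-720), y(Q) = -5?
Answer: 90/35999 ≈ 0.0025001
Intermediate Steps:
Z(Y, a) = 0 (Z(Y, a) = 0*a = 0)
q = -1/90 (q = 8/(-720) = 8*(-1/720) = -1/90 ≈ -0.011111)
o(n) = -1/90 - 2*n (o(n) = -2*n - 1/90 = -1/90 - 2*n)
1/o(40*y(-3)) = 1/(-1/90 - 80*(-5)) = 1/(-1/90 - 2*(-200)) = 1/(-1/90 + 400) = 1/(35999/90) = 90/35999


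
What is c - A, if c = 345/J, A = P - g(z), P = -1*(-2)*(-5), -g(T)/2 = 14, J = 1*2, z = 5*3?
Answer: 309/2 ≈ 154.50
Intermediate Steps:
z = 15
J = 2
g(T) = -28 (g(T) = -2*14 = -28)
P = -10 (P = 2*(-5) = -10)
A = 18 (A = -10 - 1*(-28) = -10 + 28 = 18)
c = 345/2 ≈ 172.50
c - A = 345/2 - 1*18 = 345/2 - 18 = 309/2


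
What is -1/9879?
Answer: -1/9879 ≈ -0.00010122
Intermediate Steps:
-1/9879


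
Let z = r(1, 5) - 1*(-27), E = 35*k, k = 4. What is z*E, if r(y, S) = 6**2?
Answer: 8820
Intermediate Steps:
E = 140 (E = 35*4 = 140)
r(y, S) = 36
z = 63 (z = 36 - 1*(-27) = 36 + 27 = 63)
z*E = 63*140 = 8820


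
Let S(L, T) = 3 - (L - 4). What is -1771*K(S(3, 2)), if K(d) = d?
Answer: -7084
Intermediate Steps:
S(L, T) = 7 - L (S(L, T) = 3 - (-4 + L) = 3 + (4 - L) = 7 - L)
-1771*K(S(3, 2)) = -1771*(7 - 1*3) = -1771*(7 - 3) = -1771*4 = -7084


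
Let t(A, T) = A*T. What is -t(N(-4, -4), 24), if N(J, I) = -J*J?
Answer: 384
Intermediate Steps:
N(J, I) = -J²
-t(N(-4, -4), 24) = -(-1*(-4)²)*24 = -(-1*16)*24 = -(-16)*24 = -1*(-384) = 384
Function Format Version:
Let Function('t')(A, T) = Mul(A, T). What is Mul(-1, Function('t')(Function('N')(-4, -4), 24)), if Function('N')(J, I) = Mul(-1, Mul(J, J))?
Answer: 384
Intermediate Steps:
Function('N')(J, I) = Mul(-1, Pow(J, 2))
Mul(-1, Function('t')(Function('N')(-4, -4), 24)) = Mul(-1, Mul(Mul(-1, Pow(-4, 2)), 24)) = Mul(-1, Mul(Mul(-1, 16), 24)) = Mul(-1, Mul(-16, 24)) = Mul(-1, -384) = 384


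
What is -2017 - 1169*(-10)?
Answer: 9673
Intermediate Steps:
-2017 - 1169*(-10) = -2017 - 1*(-11690) = -2017 + 11690 = 9673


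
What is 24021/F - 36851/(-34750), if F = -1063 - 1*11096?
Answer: -42962049/46947250 ≈ -0.91511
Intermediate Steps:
F = -12159 (F = -1063 - 11096 = -12159)
24021/F - 36851/(-34750) = 24021/(-12159) - 36851/(-34750) = 24021*(-1/12159) - 36851*(-1/34750) = -2669/1351 + 36851/34750 = -42962049/46947250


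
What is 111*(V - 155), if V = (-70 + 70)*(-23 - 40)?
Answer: -17205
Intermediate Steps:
V = 0 (V = 0*(-63) = 0)
111*(V - 155) = 111*(0 - 155) = 111*(-155) = -17205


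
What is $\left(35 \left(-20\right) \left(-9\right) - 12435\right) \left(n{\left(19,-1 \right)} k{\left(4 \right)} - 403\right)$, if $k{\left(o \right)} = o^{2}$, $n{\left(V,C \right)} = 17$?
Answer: $803685$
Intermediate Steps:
$\left(35 \left(-20\right) \left(-9\right) - 12435\right) \left(n{\left(19,-1 \right)} k{\left(4 \right)} - 403\right) = \left(35 \left(-20\right) \left(-9\right) - 12435\right) \left(17 \cdot 4^{2} - 403\right) = \left(\left(-700\right) \left(-9\right) - 12435\right) \left(17 \cdot 16 - 403\right) = \left(6300 - 12435\right) \left(272 - 403\right) = \left(-6135\right) \left(-131\right) = 803685$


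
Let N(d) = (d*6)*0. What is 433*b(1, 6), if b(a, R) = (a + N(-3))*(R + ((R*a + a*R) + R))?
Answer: 10392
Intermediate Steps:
N(d) = 0 (N(d) = (6*d)*0 = 0)
b(a, R) = a*(2*R + 2*R*a) (b(a, R) = (a + 0)*(R + ((R*a + a*R) + R)) = a*(R + ((R*a + R*a) + R)) = a*(R + (2*R*a + R)) = a*(R + (R + 2*R*a)) = a*(2*R + 2*R*a))
433*b(1, 6) = 433*(2*6*1*(1 + 1)) = 433*(2*6*1*2) = 433*24 = 10392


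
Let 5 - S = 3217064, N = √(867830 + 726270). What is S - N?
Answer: -3217059 - 10*√15941 ≈ -3.2183e+6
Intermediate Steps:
N = 10*√15941 (N = √1594100 = 10*√15941 ≈ 1262.6)
S = -3217059 (S = 5 - 1*3217064 = 5 - 3217064 = -3217059)
S - N = -3217059 - 10*√15941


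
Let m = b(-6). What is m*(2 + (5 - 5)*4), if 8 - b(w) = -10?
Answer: 36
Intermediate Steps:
b(w) = 18 (b(w) = 8 - 1*(-10) = 8 + 10 = 18)
m = 18
m*(2 + (5 - 5)*4) = 18*(2 + (5 - 5)*4) = 18*(2 + 0*4) = 18*(2 + 0) = 18*2 = 36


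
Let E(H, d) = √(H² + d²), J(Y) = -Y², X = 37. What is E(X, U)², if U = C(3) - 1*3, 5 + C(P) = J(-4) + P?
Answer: 1810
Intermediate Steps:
C(P) = -21 + P (C(P) = -5 + (-1*(-4)² + P) = -5 + (-1*16 + P) = -5 + (-16 + P) = -21 + P)
U = -21 (U = (-21 + 3) - 1*3 = -18 - 3 = -21)
E(X, U)² = (√(37² + (-21)²))² = (√(1369 + 441))² = (√1810)² = 1810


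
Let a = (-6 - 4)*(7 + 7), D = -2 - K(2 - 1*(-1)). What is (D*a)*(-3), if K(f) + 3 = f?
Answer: -840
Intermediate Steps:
K(f) = -3 + f
D = -2 (D = -2 - (-3 + (2 - 1*(-1))) = -2 - (-3 + (2 + 1)) = -2 - (-3 + 3) = -2 - 1*0 = -2 + 0 = -2)
a = -140 (a = -10*14 = -140)
(D*a)*(-3) = -2*(-140)*(-3) = 280*(-3) = -840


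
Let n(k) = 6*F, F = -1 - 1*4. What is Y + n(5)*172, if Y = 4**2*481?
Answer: 2536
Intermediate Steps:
F = -5 (F = -1 - 4 = -5)
Y = 7696 (Y = 16*481 = 7696)
n(k) = -30 (n(k) = 6*(-5) = -30)
Y + n(5)*172 = 7696 - 30*172 = 7696 - 5160 = 2536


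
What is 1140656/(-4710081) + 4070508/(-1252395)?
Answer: -2288997140252/655431321555 ≈ -3.4924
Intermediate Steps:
1140656/(-4710081) + 4070508/(-1252395) = 1140656*(-1/4710081) + 4070508*(-1/1252395) = -1140656/4710081 - 1356836/417465 = -2288997140252/655431321555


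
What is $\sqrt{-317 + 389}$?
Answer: $6 \sqrt{2} \approx 8.4853$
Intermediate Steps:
$\sqrt{-317 + 389} = \sqrt{72} = 6 \sqrt{2}$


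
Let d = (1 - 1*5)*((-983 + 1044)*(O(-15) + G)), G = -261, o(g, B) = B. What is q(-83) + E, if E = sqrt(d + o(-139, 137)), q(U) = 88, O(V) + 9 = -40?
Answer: 88 + sqrt(75777) ≈ 363.28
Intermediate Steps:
O(V) = -49 (O(V) = -9 - 40 = -49)
d = 75640 (d = (1 - 1*5)*((-983 + 1044)*(-49 - 261)) = (1 - 5)*(61*(-310)) = -4*(-18910) = 75640)
E = sqrt(75777) (E = sqrt(75640 + 137) = sqrt(75777) ≈ 275.28)
q(-83) + E = 88 + sqrt(75777)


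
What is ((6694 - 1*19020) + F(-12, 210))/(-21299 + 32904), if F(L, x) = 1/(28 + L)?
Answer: -39443/37136 ≈ -1.0621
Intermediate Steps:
((6694 - 1*19020) + F(-12, 210))/(-21299 + 32904) = ((6694 - 1*19020) + 1/(28 - 12))/(-21299 + 32904) = ((6694 - 19020) + 1/16)/11605 = (-12326 + 1/16)*(1/11605) = -197215/16*1/11605 = -39443/37136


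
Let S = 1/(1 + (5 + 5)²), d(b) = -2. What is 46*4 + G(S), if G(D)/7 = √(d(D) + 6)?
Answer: 198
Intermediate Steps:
S = 1/101 (S = 1/(1 + 10²) = 1/(1 + 100) = 1/101 ≈ 0.0099010)
G(D) = 14 (G(D) = 7*√(-2 + 6) = 7*√4 = 7*2 = 14)
46*4 + G(S) = 46*4 + 14 = 184 + 14 = 198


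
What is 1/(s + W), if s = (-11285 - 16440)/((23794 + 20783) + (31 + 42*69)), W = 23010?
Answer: 47506/1093085335 ≈ 4.3460e-5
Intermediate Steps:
s = -27725/47506 (s = -27725/(44577 + (31 + 2898)) = -27725/(44577 + 2929) = -27725/47506 ≈ -0.58361)
1/(s + W) = 1/(-27725/47506 + 23010) = 1/(1093085335/47506) = 47506/1093085335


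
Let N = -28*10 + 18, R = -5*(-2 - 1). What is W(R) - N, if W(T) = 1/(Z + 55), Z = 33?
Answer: 23057/88 ≈ 262.01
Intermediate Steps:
R = 15 (R = -5*(-3) = 15)
N = -262 (N = -280 + 18 = -262)
W(T) = 1/88 (W(T) = 1/(33 + 55) = 1/88)
W(R) - N = 1/88 - 1*(-262) = 1/88 + 262 = 23057/88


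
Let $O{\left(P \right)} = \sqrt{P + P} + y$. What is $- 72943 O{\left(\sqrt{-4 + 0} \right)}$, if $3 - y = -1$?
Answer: $-291772 - 72943 \sqrt{2} \left(1 + i\right) \approx -3.9493 \cdot 10^{5} - 1.0316 \cdot 10^{5} i$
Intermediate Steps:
$y = 4$ ($y = 3 - -1 = 3 + 1 = 4$)
$O{\left(P \right)} = 4 + \sqrt{2} \sqrt{P}$ ($O{\left(P \right)} = \sqrt{P + P} + 4 = \sqrt{2 P} + 4 = \sqrt{2} \sqrt{P} + 4 = 4 + \sqrt{2} \sqrt{P}$)
$- 72943 O{\left(\sqrt{-4 + 0} \right)} = - 72943 \left(4 + \sqrt{2} \sqrt{\sqrt{-4 + 0}}\right) = - 72943 \left(4 + \sqrt{2} \sqrt{\sqrt{-4}}\right) = - 72943 \left(4 + \sqrt{2} \sqrt{2 i}\right) = - 72943 \left(4 + \sqrt{2} \left(1 + i\right)\right) = -291772 - 72943 \sqrt{2} \left(1 + i\right)$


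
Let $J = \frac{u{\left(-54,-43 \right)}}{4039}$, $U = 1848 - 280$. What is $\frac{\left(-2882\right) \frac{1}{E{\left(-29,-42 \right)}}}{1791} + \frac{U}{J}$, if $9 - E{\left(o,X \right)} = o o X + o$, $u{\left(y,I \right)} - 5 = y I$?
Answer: $\frac{15426038057581}{5668013520} \approx 2721.6$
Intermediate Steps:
$u{\left(y,I \right)} = 5 + I y$ ($u{\left(y,I \right)} = 5 + y I = 5 + I y$)
$E{\left(o,X \right)} = 9 - o - X o^{2}$ ($E{\left(o,X \right)} = 9 - \left(o o X + o\right) = 9 - \left(o^{2} X + o\right) = 9 - \left(X o^{2} + o\right) = 9 - \left(o + X o^{2}\right) = 9 - o - X o^{2}$)
$U = 1568$ ($U = 1848 - 280 = 1568$)
$J = \frac{2327}{4039}$ ($J = \frac{5 - -2322}{4039} = \left(5 + 2322\right) \frac{1}{4039} = 2327 \cdot \frac{1}{4039} = \frac{2327}{4039} \approx 0.57613$)
$\frac{\left(-2882\right) \frac{1}{E{\left(-29,-42 \right)}}}{1791} + \frac{U}{J} = \frac{\left(-2882\right) \frac{1}{9 - -29 - - 42 \left(-29\right)^{2}}}{1791} + \frac{1568}{\frac{2327}{4039}} = - \frac{2882}{9 + 29 - \left(-42\right) 841} \cdot \frac{1}{1791} + 1568 \cdot \frac{4039}{2327} = - \frac{2882}{9 + 29 + 35322} \cdot \frac{1}{1791} + \frac{6333152}{2327} = - \frac{2882}{35360} \cdot \frac{1}{1791} + \frac{6333152}{2327} = \left(-2882\right) \frac{1}{35360} \cdot \frac{1}{1791} + \frac{6333152}{2327} = \left(- \frac{1441}{17680}\right) \frac{1}{1791} + \frac{6333152}{2327} = - \frac{1441}{31664880} + \frac{6333152}{2327} = \frac{15426038057581}{5668013520}$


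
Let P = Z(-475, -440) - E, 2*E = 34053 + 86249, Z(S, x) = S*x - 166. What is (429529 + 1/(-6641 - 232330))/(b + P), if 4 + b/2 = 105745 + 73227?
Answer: 102644974658/121067249049 ≈ 0.84783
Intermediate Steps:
Z(S, x) = -166 + S*x
E = 60151 (E = (34053 + 86249)/2 = (½)*120302 = 60151)
P = 148683 (P = (-166 - 475*(-440)) - 1*60151 = (-166 + 209000) - 60151 = 208834 - 60151 = 148683)
b = 357936 (b = -8 + 2*(105745 + 73227) = -8 + 2*178972 = -8 + 357944 = 357936)
(429529 + 1/(-6641 - 232330))/(b + P) = (429529 + 1/(-6641 - 232330))/(357936 + 148683) = (429529 + 1/(-238971))/506619 = (429529 - 1/238971)*(1/506619) = (102644974658/238971)*(1/506619) = 102644974658/121067249049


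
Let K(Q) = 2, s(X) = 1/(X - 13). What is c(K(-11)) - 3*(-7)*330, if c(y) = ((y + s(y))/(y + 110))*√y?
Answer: 6930 + 3*√2/176 ≈ 6930.0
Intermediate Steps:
s(X) = 1/(-13 + X)
c(y) = √y*(y + 1/(-13 + y))/(110 + y) (c(y) = ((y + 1/(-13 + y))/(y + 110))*√y = ((y + 1/(-13 + y))/(110 + y))*√y = √y*(y + 1/(-13 + y))/(110 + y))
c(K(-11)) - 3*(-7)*330 = √2*(1 + 2*(-13 + 2))/((-13 + 2)*(110 + 2)) - 3*(-7)*330 = √2*(1 + 2*(-11))/(-11*112) + 21*330 = √2*(-1/11)*(1/112)*(1 - 22) + 6930 = √2*(-1/11)*(1/112)*(-21) + 6930 = 3*√2/176 + 6930 = 6930 + 3*√2/176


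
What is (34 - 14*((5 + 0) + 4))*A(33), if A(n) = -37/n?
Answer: 3404/33 ≈ 103.15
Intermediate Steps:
(34 - 14*((5 + 0) + 4))*A(33) = (34 - 14*((5 + 0) + 4))*(-37/33) = (34 - 14*(5 + 4))*(-37*1/33) = (34 - 14*9)*(-37/33) = (34 - 126)*(-37/33) = -92*(-37/33) = 3404/33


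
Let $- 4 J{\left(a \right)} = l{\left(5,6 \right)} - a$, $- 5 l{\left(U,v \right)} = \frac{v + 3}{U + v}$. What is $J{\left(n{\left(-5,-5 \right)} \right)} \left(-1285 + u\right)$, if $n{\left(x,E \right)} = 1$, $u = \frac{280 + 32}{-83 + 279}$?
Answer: $- \frac{91472}{245} \approx -373.35$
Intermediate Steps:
$u = \frac{78}{49}$ ($u = \frac{312}{196} = 312 \cdot \frac{1}{196} = \frac{78}{49} \approx 1.5918$)
$l{\left(U,v \right)} = - \frac{3 + v}{5 \left(U + v\right)}$ ($l{\left(U,v \right)} = - \frac{\left(v + 3\right) \frac{1}{U + v}}{5} = - \frac{\left(3 + v\right) \frac{1}{U + v}}{5} = - \frac{\frac{1}{U + v} \left(3 + v\right)}{5} = - \frac{3 + v}{5 \left(U + v\right)}$)
$J{\left(a \right)} = \frac{9}{220} + \frac{a}{4}$ ($J{\left(a \right)} = - \frac{\frac{-3 - 6}{5 \left(5 + 6\right)} - a}{4} = - \frac{\frac{-3 - 6}{5 \cdot 11} - a}{4} = - \frac{\frac{1}{5} \cdot \frac{1}{11} \left(-9\right) - a}{4} = - \frac{- \frac{9}{55} - a}{4} = \frac{9}{220} + \frac{a}{4}$)
$J{\left(n{\left(-5,-5 \right)} \right)} \left(-1285 + u\right) = \left(\frac{9}{220} + \frac{1}{4} \cdot 1\right) \left(-1285 + \frac{78}{49}\right) = \left(\frac{9}{220} + \frac{1}{4}\right) \left(- \frac{62887}{49}\right) = \frac{16}{55} \left(- \frac{62887}{49}\right) = - \frac{91472}{245}$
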